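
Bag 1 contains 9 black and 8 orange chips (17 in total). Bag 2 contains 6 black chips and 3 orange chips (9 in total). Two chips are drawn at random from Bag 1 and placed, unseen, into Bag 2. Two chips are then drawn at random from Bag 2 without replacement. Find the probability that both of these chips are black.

Condition on how many of the transferred chips are black (from Bag 1: 9 black of 17; then Bag 2 has 11 total).
  0 black: C(9,0)C(8,2)/C(17,2) = 7/34; then P = C(6,2)/C(11,2) = 3/11
  1 black: C(9,1)C(8,1)/C(17,2) = 9/17; then P = C(7,2)/C(11,2) = 21/55
  2 black: C(9,2)C(8,0)/C(17,2) = 9/34; then P = C(8,2)/C(11,2) = 28/55
P(both black) = 147/374 ≈ 0.3930.

147/374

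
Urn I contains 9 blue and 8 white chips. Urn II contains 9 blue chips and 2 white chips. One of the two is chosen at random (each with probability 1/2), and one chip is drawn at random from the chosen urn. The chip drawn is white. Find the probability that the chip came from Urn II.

17/61

P(white | Urn I) = 8/17; P(white | Urn II) = 2/11.
P(white) = 1/2·8/17 + 1/2·2/11 = 61/187.
By Bayes' rule, P(Urn II | white) = 1/11 / 61/187 = 17/61 ≈ 0.2787.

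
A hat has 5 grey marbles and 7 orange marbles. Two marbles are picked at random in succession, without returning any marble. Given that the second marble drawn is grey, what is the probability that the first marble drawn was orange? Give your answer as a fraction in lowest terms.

P(first=orange and the second marble drawn is grey) = (7/12)·(5/11) = 35/132.
P(the second marble drawn is grey) = Σ over first color = 5/33 + 35/132 = 5/12.
By Bayes, P(first=orange | the second marble drawn is grey) = 35/132 / 5/12 = 7/11 ≈ 0.6364.

7/11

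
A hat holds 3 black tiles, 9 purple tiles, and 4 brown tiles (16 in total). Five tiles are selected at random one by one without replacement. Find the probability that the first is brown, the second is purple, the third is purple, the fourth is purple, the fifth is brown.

3/260

Multiply the conditional probability of each draw in order, without replacement, so each draw removes one from its color and from the total.
P = (4/16) · (9/15) · (8/14) · (7/13) · (3/12) = 3/260 ≈ 0.0115.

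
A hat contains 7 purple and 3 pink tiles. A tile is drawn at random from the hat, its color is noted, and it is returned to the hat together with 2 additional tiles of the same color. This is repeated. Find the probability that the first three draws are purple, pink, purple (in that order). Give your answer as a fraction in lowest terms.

9/80

Track the composition after each reinforcement of +2.
P = (7/10) · (3/12) · (9/14) = 9/80 ≈ 0.1125.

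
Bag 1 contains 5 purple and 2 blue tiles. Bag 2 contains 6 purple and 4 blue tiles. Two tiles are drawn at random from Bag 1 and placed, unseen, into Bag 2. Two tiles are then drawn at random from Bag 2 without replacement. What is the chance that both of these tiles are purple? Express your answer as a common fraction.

505/1386

Condition on how many of the transferred tiles are purple (from Bag 1: 5 purple of 7; then Bag 2 has 12 total).
  0 purple: C(5,0)C(2,2)/C(7,2) = 1/21; then P = C(6,2)/C(12,2) = 5/22
  1 purple: C(5,1)C(2,1)/C(7,2) = 10/21; then P = C(7,2)/C(12,2) = 7/22
  2 purple: C(5,2)C(2,0)/C(7,2) = 10/21; then P = C(8,2)/C(12,2) = 14/33
P(both purple) = 505/1386 ≈ 0.3644.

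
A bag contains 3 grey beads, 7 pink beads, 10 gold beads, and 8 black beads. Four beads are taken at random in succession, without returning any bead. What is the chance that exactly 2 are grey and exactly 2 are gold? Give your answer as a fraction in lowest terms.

Unordered draws without replacement: count favorable combinations over C(28,4).
Favorable = C(3,2) · C(7,0) · C(10,2) · C(8,0) = 135; total = C(28,4) = 20475.
P = 135/20475 = 3/455 ≈ 0.0066.

3/455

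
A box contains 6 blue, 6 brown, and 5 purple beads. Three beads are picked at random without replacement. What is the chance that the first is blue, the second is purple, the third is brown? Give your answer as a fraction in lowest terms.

3/68

Multiply the conditional probability of each draw in order, without replacement, so each draw removes one from its color and from the total.
P = (6/17) · (5/16) · (6/15) = 3/68 ≈ 0.0441.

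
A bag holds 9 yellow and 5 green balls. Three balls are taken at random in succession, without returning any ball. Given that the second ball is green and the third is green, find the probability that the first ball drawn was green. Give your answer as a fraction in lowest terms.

P(first=green and the second ball is green and the third is green) = (5/14)·(4/13)·(3/12) = 5/182.
P(E) = Σ over first color = 15/182 + 5/182 = 10/91.
By Bayes, P(first=green | E) = 5/182 / 10/91 = 1/4 ≈ 0.2500.

1/4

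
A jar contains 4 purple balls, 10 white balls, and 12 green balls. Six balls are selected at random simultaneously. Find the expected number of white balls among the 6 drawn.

30/13

By linearity of expectation, E[X] = Σ P(draw i is white); by symmetry each draw (even without replacement) has P(white) = 10/26.
E[X] = 6 · 10/26 = 30/13 ≈ 2.3077.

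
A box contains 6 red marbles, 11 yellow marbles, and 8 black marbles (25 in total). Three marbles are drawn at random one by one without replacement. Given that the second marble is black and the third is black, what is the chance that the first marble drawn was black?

6/23

P(first=black and the second marble is black and the third is black) = (8/25)·(7/24)·(6/23) = 14/575.
P(E) = Σ over first color = 14/575 + 77/1725 + 14/575 = 7/75.
By Bayes, P(first=black | E) = 14/575 / 7/75 = 6/23 ≈ 0.2609.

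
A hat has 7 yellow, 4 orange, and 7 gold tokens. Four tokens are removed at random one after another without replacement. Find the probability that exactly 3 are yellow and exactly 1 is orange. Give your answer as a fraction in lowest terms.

Unordered draws without replacement: count favorable combinations over C(18,4).
Favorable = C(7,3) · C(4,1) · C(7,0) = 140; total = C(18,4) = 3060.
P = 140/3060 = 7/153 ≈ 0.0458.

7/153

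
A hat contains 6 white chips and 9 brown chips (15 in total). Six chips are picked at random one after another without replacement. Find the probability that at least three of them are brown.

126/143

Sum the hypergeometric tail for j = 3,…,6 brown chips.
Favorable = C(9,3)·C(6,3) + C(9,4)·C(6,2) + C(9,5)·C(6,1) + C(9,6)·C(6,0) = 4410; total = C(15,6) = 5005.
P = 4410/5005 = 126/143 ≈ 0.8811.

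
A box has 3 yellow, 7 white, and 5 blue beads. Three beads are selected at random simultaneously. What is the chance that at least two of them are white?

29/65

Sum the hypergeometric tail for j = 2,…,3 white beads.
Favorable = C(7,2)·C(8,1) + C(7,3)·C(8,0) = 203; total = C(15,3) = 455.
P = 203/455 = 29/65 ≈ 0.4462.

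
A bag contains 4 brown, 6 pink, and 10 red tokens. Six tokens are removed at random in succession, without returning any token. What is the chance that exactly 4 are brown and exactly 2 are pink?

Unordered draws without replacement: count favorable combinations over C(20,6).
Favorable = C(4,4) · C(6,2) · C(10,0) = 15; total = C(20,6) = 38760.
P = 15/38760 = 1/2584 ≈ 0.0004.

1/2584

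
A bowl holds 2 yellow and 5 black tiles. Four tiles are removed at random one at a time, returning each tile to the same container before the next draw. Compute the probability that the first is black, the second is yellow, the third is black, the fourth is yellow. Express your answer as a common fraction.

100/2401

Multiply the conditional probability of each draw in order, with replacement (the composition resets each draw).
P = (5/7) · (2/7) · (5/7) · (2/7) = 100/2401 ≈ 0.0416.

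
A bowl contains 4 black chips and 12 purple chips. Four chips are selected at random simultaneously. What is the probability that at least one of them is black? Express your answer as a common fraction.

265/364

Use the complement: P(at least one black) = 1 − P(no black).
P(none) = C(12,4)/C(16,4) = 495/1820.
So P = 1 − 495/1820 = 265/364 ≈ 0.7280.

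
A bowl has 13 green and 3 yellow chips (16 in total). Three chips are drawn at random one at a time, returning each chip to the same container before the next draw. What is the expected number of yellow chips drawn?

9/16

By linearity of expectation, E[X] = Σ P(draw i is yellow); each independent draw has P(yellow) = 3/16.
E[X] = 3 · 3/16 = 9/16 ≈ 0.5625.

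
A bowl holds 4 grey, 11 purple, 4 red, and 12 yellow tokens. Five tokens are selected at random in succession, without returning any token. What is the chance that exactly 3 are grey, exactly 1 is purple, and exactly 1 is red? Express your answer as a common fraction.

Unordered draws without replacement: count favorable combinations over C(31,5).
Favorable = C(4,3) · C(11,1) · C(4,1) · C(12,0) = 176; total = C(31,5) = 169911.
P = 176/169911 = 176/169911 ≈ 0.0010.

176/169911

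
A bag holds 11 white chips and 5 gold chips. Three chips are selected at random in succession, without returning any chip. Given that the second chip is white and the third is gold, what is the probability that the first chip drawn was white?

5/7

P(first=white and the second chip is white and the third is gold) = (11/16)·(10/15)·(5/14) = 55/336.
P(E) = Σ over first color = 55/336 + 11/168 = 11/48.
By Bayes, P(first=white | E) = 55/336 / 11/48 = 5/7 ≈ 0.7143.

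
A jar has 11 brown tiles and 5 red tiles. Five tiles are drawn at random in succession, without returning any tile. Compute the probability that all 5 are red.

Unordered draws without replacement: count favorable combinations over C(16,5).
Favorable = C(11,0) · C(5,5) = 1; total = C(16,5) = 4368.
P = 1/4368 = 1/4368 ≈ 0.0002.

1/4368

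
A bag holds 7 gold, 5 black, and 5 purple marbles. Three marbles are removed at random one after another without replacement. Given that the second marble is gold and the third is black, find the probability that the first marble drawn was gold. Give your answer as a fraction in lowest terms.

2/5

P(first=gold and the second marble is gold and the third is black) = (7/17)·(6/16)·(5/15) = 7/136.
P(E) = Σ over first color = 7/136 + 7/204 + 35/816 = 35/272.
By Bayes, P(first=gold | E) = 7/136 / 35/272 = 2/5 ≈ 0.4000.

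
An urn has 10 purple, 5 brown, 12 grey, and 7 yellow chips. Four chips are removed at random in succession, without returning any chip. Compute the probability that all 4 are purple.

Unordered draws without replacement: count favorable combinations over C(34,4).
Favorable = C(10,4) · C(5,0) · C(12,0) · C(7,0) = 210; total = C(34,4) = 46376.
P = 210/46376 = 105/23188 ≈ 0.0045.

105/23188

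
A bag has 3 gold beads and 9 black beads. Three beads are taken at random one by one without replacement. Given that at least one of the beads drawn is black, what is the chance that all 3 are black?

28/73

P(all 3 black) = C(9,3)/C(12,3) = 21/55; P(at least one black) = 1 − C(3,3)/C(12,3) = 219/220.
Since 'all 3 black' ⊆ 'at least one black', P(all 3 | at least one) = 21/55 / 219/220 = 28/73 ≈ 0.3836.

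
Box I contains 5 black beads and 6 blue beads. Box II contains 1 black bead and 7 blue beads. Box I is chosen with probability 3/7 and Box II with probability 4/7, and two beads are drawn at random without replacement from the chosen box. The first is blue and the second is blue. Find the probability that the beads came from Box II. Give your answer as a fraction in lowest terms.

P(E | Box I) = 3/11; P(E | Box II) = 3/4.
P(E) = 3/7·3/11 + 4/7·3/4 = 6/11.
By Bayes' rule, P(Box II | E) = 3/7 / 6/11 = 11/14 ≈ 0.7857.

11/14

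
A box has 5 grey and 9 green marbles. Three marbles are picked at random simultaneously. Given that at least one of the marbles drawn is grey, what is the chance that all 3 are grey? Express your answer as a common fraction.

1/28

P(all 3 grey) = C(5,3)/C(14,3) = 5/182; P(at least one grey) = 1 − C(9,3)/C(14,3) = 10/13.
Since 'all 3 grey' ⊆ 'at least one grey', P(all 3 | at least one) = 5/182 / 10/13 = 1/28 ≈ 0.0357.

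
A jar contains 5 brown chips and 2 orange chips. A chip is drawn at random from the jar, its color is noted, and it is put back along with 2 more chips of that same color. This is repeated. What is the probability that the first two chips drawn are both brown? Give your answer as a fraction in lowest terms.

5/9

After a brown draw the jar holds 7 brown out of 9.
P = (5/7)·(7/9) = 5/9 ≈ 0.5556.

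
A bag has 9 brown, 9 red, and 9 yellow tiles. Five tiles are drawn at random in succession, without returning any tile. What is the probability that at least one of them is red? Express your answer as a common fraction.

Use the complement: P(at least one red) = 1 − P(no red).
P(none) = C(18,5)/C(27,5) = 8568/80730.
So P = 1 − 8568/80730 = 4009/4485 ≈ 0.8939.

4009/4485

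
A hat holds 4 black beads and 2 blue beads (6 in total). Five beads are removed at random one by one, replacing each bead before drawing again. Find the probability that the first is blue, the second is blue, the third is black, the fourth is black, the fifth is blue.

Multiply the conditional probability of each draw in order, with replacement (the composition resets each draw).
P = (2/6) · (2/6) · (4/6) · (4/6) · (2/6) = 4/243 ≈ 0.0165.

4/243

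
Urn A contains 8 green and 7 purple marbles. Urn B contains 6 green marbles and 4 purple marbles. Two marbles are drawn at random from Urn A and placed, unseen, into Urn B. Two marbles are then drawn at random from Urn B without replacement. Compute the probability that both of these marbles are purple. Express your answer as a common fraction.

Condition on how many of the transferred marbles are purple (from Urn A: 7 purple of 15; then Urn B has 12 total).
  0 purple: C(7,0)C(8,2)/C(15,2) = 4/15; then P = C(4,2)/C(12,2) = 1/11
  1 purple: C(7,1)C(8,1)/C(15,2) = 8/15; then P = C(5,2)/C(12,2) = 5/33
  2 purple: C(7,2)C(8,0)/C(15,2) = 1/5; then P = C(6,2)/C(12,2) = 5/22
P(both purple) = 149/990 ≈ 0.1505.

149/990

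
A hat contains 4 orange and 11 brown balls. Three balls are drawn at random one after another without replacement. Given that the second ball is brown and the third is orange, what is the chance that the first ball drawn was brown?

P(first=brown and the second ball is brown and the third is orange) = (11/15)·(10/14)·(4/13) = 44/273.
P(E) = Σ over first color = 22/455 + 44/273 = 22/105.
By Bayes, P(first=brown | E) = 44/273 / 22/105 = 10/13 ≈ 0.7692.

10/13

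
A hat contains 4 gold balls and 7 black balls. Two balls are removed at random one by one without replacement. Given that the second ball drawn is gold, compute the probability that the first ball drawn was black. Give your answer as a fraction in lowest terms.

P(first=black and the second ball drawn is gold) = (7/11)·(4/10) = 14/55.
P(the second ball drawn is gold) = Σ over first color = 6/55 + 14/55 = 4/11.
By Bayes, P(first=black | the second ball drawn is gold) = 14/55 / 4/11 = 7/10 ≈ 0.7000.

7/10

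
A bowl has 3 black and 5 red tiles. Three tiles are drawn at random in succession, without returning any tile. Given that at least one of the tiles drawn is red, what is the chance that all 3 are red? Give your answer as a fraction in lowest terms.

P(all 3 red) = C(5,3)/C(8,3) = 5/28; P(at least one red) = 1 − C(3,3)/C(8,3) = 55/56.
Since 'all 3 red' ⊆ 'at least one red', P(all 3 | at least one) = 5/28 / 55/56 = 2/11 ≈ 0.1818.

2/11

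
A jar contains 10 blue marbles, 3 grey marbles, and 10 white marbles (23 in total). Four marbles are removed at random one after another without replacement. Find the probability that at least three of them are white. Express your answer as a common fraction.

Sum the hypergeometric tail for j = 3,…,4 white marbles.
Favorable = C(10,3)·C(13,1) + C(10,4)·C(13,0) = 1770; total = C(23,4) = 8855.
P = 1770/8855 = 354/1771 ≈ 0.1999.

354/1771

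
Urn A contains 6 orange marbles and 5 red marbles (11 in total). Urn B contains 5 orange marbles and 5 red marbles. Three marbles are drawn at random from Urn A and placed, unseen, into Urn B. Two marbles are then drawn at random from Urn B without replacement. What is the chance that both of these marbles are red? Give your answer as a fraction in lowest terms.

Condition on how many of the transferred marbles are red (from Urn A: 5 red of 11; then Urn B has 13 total).
  0 red: C(5,0)C(6,3)/C(11,3) = 4/33; then P = C(5,2)/C(13,2) = 5/39
  1 red: C(5,1)C(6,2)/C(11,3) = 5/11; then P = C(6,2)/C(13,2) = 5/26
  2 red: C(5,2)C(6,1)/C(11,3) = 4/11; then P = C(7,2)/C(13,2) = 7/26
  3 red: C(5,3)C(6,0)/C(11,3) = 2/33; then P = C(8,2)/C(13,2) = 14/39
P(both red) = 191/858 ≈ 0.2226.

191/858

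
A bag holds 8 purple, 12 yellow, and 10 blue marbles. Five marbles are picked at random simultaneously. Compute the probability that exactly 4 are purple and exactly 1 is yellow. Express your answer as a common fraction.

Unordered draws without replacement: count favorable combinations over C(30,5).
Favorable = C(8,4) · C(12,1) · C(10,0) = 840; total = C(30,5) = 142506.
P = 840/142506 = 20/3393 ≈ 0.0059.

20/3393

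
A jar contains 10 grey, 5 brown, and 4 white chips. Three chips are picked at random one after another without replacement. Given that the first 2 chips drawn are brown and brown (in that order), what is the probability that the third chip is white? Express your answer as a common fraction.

4/17

After removing 2 brown, the jar has 4 white out of 17 remaining.
P(third is white | given) = 4/17 ≈ 0.2353.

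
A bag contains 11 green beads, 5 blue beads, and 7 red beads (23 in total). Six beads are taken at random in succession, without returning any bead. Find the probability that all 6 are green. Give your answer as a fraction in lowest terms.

2/437

Unordered draws without replacement: count favorable combinations over C(23,6).
Favorable = C(11,6) · C(5,0) · C(7,0) = 462; total = C(23,6) = 100947.
P = 462/100947 = 2/437 ≈ 0.0046.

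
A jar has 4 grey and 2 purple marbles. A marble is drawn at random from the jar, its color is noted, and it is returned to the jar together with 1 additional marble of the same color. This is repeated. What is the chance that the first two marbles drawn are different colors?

8/21

Either grey then purple, or purple then grey; after the first draw the total is 7.
P = (4/6)·(2/7) + (2/6)·(4/7) = 8/21 ≈ 0.3810.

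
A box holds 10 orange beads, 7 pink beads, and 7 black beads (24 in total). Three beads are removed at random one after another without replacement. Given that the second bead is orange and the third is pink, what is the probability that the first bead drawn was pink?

3/11

P(first=pink and the second bead is orange and the third is pink) = (7/24)·(10/23)·(6/22) = 35/1012.
P(E) = Σ over first color = 105/2024 + 35/1012 + 245/6072 = 35/276.
By Bayes, P(first=pink | E) = 35/1012 / 35/276 = 3/11 ≈ 0.2727.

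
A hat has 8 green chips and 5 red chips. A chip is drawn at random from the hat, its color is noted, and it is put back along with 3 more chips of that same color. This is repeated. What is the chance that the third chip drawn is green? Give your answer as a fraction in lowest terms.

8/13

Sum over the four possibilities for the first two draws (green/not-green each), tracking how the green count and total change by +3 per draw.
P(third is green) = 8/13 ≈ 0.6154. (In a Pólya urn every draw has the same marginal probability 8/13.)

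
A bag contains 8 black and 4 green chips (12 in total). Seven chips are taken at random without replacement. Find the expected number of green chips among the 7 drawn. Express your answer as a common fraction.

7/3

By linearity of expectation, E[X] = Σ P(draw i is green); by symmetry each draw (even without replacement) has P(green) = 4/12.
E[X] = 7 · 4/12 = 7/3 ≈ 2.3333.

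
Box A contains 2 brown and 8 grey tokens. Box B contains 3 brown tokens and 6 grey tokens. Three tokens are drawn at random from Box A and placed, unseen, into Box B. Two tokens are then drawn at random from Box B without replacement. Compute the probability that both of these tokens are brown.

73/990

Condition on how many of the transferred tokens are brown (from Box A: 2 brown of 10; then Box B has 12 total).
  0 brown: C(2,0)C(8,3)/C(10,3) = 7/15; then P = C(3,2)/C(12,2) = 1/22
  1 brown: C(2,1)C(8,2)/C(10,3) = 7/15; then P = C(4,2)/C(12,2) = 1/11
  2 brown: C(2,2)C(8,1)/C(10,3) = 1/15; then P = C(5,2)/C(12,2) = 5/33
P(both brown) = 73/990 ≈ 0.0737.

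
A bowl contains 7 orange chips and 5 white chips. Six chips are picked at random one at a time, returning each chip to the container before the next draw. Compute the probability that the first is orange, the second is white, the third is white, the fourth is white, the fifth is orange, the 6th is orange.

42875/2985984

Multiply the conditional probability of each draw in order, with replacement (the composition resets each draw).
P = (7/12) · (5/12) · (5/12) · (5/12) · (7/12) · (7/12) = 42875/2985984 ≈ 0.0144.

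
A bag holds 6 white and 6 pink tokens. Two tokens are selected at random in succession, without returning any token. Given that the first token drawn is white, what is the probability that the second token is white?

After removing 1 white, the bag has 5 white out of 11 remaining.
P(second is white | given) = 5/11 ≈ 0.4545.

5/11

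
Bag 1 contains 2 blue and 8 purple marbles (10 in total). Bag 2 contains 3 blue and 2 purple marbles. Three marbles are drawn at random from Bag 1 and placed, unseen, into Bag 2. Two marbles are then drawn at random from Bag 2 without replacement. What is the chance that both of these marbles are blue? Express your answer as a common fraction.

73/420

Condition on how many of the transferred marbles are blue (from Bag 1: 2 blue of 10; then Bag 2 has 8 total).
  0 blue: C(2,0)C(8,3)/C(10,3) = 7/15; then P = C(3,2)/C(8,2) = 3/28
  1 blue: C(2,1)C(8,2)/C(10,3) = 7/15; then P = C(4,2)/C(8,2) = 3/14
  2 blue: C(2,2)C(8,1)/C(10,3) = 1/15; then P = C(5,2)/C(8,2) = 5/14
P(both blue) = 73/420 ≈ 0.1738.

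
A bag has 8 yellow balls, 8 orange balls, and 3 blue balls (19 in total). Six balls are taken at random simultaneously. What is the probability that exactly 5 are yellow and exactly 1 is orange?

Unordered draws without replacement: count favorable combinations over C(19,6).
Favorable = C(8,5) · C(8,1) · C(3,0) = 448; total = C(19,6) = 27132.
P = 448/27132 = 16/969 ≈ 0.0165.

16/969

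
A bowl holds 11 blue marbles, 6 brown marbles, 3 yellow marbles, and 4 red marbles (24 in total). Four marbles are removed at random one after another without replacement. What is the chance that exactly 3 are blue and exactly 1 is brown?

Unordered draws without replacement: count favorable combinations over C(24,4).
Favorable = C(11,3) · C(6,1) · C(3,0) · C(4,0) = 990; total = C(24,4) = 10626.
P = 990/10626 = 15/161 ≈ 0.0932.

15/161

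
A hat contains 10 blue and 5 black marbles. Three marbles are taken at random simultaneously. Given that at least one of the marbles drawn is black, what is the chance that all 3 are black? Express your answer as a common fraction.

2/67

P(all 3 black) = C(5,3)/C(15,3) = 2/91; P(at least one black) = 1 − C(10,3)/C(15,3) = 67/91.
Since 'all 3 black' ⊆ 'at least one black', P(all 3 | at least one) = 2/91 / 67/91 = 2/67 ≈ 0.0299.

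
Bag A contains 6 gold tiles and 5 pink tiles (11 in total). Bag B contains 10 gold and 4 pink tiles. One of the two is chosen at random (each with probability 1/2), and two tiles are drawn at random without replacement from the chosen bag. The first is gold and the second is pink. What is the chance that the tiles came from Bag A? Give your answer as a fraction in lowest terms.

P(E | Bag A) = 3/11; P(E | Bag B) = 20/91.
P(E) = 1/2·3/11 + 1/2·20/91 = 493/2002.
By Bayes' rule, P(Bag A | E) = 3/22 / 493/2002 = 273/493 ≈ 0.5538.

273/493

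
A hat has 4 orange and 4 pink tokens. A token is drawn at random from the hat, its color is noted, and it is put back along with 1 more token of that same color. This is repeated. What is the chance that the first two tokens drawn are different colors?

4/9

Either orange then pink, or pink then orange; after the first draw the total is 9.
P = (4/8)·(4/9) + (4/8)·(4/9) = 4/9 ≈ 0.4444.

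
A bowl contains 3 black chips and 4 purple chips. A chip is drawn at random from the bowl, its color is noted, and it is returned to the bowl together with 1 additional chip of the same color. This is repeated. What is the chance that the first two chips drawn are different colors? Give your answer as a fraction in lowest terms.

Either purple then black, or black then purple; after the first draw the total is 8.
P = (4/7)·(3/8) + (3/7)·(4/8) = 3/7 ≈ 0.4286.

3/7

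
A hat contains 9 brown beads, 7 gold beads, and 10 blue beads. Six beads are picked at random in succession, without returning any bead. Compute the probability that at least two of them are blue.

Sum the hypergeometric tail for j = 2,…,6 blue beads.
Favorable = C(10,2)·C(16,4) + C(10,3)·C(16,3) + C(10,4)·C(16,2) + C(10,5)·C(16,1) + C(10,6)·C(16,0) = 178542; total = C(26,6) = 230230.
P = 178542/230230 = 981/1265 ≈ 0.7755.

981/1265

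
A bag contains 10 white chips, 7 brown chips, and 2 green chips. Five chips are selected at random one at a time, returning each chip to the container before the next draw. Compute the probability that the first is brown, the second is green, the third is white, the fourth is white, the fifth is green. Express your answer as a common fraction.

Multiply the conditional probability of each draw in order, with replacement (the composition resets each draw).
P = (7/19) · (2/19) · (10/19) · (10/19) · (2/19) = 2800/2476099 ≈ 0.0011.

2800/2476099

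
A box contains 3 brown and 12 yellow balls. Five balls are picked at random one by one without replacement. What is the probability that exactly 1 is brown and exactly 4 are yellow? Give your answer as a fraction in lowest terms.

45/91

Unordered draws without replacement: count favorable combinations over C(15,5).
Favorable = C(3,1) · C(12,4) = 1485; total = C(15,5) = 3003.
P = 1485/3003 = 45/91 ≈ 0.4945.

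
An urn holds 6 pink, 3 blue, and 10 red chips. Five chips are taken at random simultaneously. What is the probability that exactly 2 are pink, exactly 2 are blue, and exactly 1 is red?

25/646

Unordered draws without replacement: count favorable combinations over C(19,5).
Favorable = C(6,2) · C(3,2) · C(10,1) = 450; total = C(19,5) = 11628.
P = 450/11628 = 25/646 ≈ 0.0387.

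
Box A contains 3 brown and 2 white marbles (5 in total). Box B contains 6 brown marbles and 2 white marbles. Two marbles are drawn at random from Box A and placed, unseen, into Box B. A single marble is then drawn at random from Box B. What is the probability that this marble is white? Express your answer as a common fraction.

7/25

Condition on how many of the transferred marbles are white (from Box A: 2 white of 5; then Box B has 10 total).
  0 white: C(2,0)C(3,2)/C(5,2) = 3/10; then P = 2/10
  1 white: C(2,1)C(3,1)/C(5,2) = 3/5; then P = 3/10
  2 white: C(2,2)C(3,0)/C(5,2) = 1/10; then P = 4/10
P(white from Box B) = 7/25 ≈ 0.2800.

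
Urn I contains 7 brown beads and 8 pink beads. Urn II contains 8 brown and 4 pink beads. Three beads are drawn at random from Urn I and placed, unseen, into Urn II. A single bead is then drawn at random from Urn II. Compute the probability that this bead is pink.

Condition on how many of the transferred beads are pink (from Urn I: 8 pink of 15; then Urn II has 15 total).
  0 pink: C(8,0)C(7,3)/C(15,3) = 1/13; then P = 4/15
  1 pink: C(8,1)C(7,2)/C(15,3) = 24/65; then P = 5/15
  2 pink: C(8,2)C(7,1)/C(15,3) = 28/65; then P = 6/15
  3 pink: C(8,3)C(7,0)/C(15,3) = 8/65; then P = 7/15
P(pink from Urn II) = 28/75 ≈ 0.3733.

28/75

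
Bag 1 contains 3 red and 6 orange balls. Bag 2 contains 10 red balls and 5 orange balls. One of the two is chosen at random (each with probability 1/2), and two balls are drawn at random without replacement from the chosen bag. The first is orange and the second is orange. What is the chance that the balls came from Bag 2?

P(E | Bag 1) = 5/12; P(E | Bag 2) = 2/21.
P(E) = 1/2·5/12 + 1/2·2/21 = 43/168.
By Bayes' rule, P(Bag 2 | E) = 1/21 / 43/168 = 8/43 ≈ 0.1860.

8/43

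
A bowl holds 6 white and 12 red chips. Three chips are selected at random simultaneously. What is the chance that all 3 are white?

Unordered draws without replacement: count favorable combinations over C(18,3).
Favorable = C(6,3) · C(12,0) = 20; total = C(18,3) = 816.
P = 20/816 = 5/204 ≈ 0.0245.

5/204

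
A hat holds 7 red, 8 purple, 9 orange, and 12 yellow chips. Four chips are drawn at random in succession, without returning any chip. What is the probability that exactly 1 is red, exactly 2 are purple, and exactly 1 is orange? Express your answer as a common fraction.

28/935

Unordered draws without replacement: count favorable combinations over C(36,4).
Favorable = C(7,1) · C(8,2) · C(9,1) · C(12,0) = 1764; total = C(36,4) = 58905.
P = 1764/58905 = 28/935 ≈ 0.0299.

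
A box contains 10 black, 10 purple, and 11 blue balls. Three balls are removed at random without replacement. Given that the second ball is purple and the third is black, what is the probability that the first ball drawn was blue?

11/29

P(first=blue and the second ball is purple and the third is black) = (11/31)·(10/30)·(10/29) = 110/2697.
P(E) = Σ over first color = 30/899 + 30/899 + 110/2697 = 10/93.
By Bayes, P(first=blue | E) = 110/2697 / 10/93 = 11/29 ≈ 0.3793.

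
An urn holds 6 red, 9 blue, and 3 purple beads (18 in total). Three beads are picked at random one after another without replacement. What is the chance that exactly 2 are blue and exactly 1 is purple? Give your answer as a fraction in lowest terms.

9/68

Unordered draws without replacement: count favorable combinations over C(18,3).
Favorable = C(6,0) · C(9,2) · C(3,1) = 108; total = C(18,3) = 816.
P = 108/816 = 9/68 ≈ 0.1324.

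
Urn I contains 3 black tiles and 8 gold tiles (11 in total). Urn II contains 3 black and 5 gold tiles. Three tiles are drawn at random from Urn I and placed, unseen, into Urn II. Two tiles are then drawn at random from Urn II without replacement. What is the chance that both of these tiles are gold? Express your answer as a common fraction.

Condition on how many of the transferred tiles are gold (from Urn I: 8 gold of 11; then Urn II has 11 total).
  0 gold: C(8,0)C(3,3)/C(11,3) = 1/165; then P = C(5,2)/C(11,2) = 2/11
  1 gold: C(8,1)C(3,2)/C(11,3) = 8/55; then P = C(6,2)/C(11,2) = 3/11
  2 gold: C(8,2)C(3,1)/C(11,3) = 28/55; then P = C(7,2)/C(11,2) = 21/55
  3 gold: C(8,3)C(3,0)/C(11,3) = 56/165; then P = C(8,2)/C(11,2) = 28/55
P(both gold) = 1234/3025 ≈ 0.4079.

1234/3025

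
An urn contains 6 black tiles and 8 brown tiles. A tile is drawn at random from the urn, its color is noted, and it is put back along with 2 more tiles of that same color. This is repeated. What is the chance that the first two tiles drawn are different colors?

3/7

Either black then brown, or brown then black; after the first draw the total is 16.
P = (6/14)·(8/16) + (8/14)·(6/16) = 3/7 ≈ 0.4286.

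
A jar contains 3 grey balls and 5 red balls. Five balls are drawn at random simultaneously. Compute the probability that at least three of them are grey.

5/28

Sum the hypergeometric tail for j = 3,…,3 grey balls.
Favorable = C(3,3)·C(5,2) = 10; total = C(8,5) = 56.
P = 10/56 = 5/28 ≈ 0.1786.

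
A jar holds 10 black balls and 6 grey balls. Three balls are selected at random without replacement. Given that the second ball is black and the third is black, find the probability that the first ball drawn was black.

4/7

P(first=black and the second ball is black and the third is black) = (10/16)·(9/15)·(8/14) = 3/14.
P(E) = Σ over first color = 3/14 + 9/56 = 3/8.
By Bayes, P(first=black | E) = 3/14 / 3/8 = 4/7 ≈ 0.5714.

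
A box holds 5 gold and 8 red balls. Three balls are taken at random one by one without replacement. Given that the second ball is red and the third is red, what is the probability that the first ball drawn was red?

P(first=red and the second ball is red and the third is red) = (8/13)·(7/12)·(6/11) = 28/143.
P(E) = Σ over first color = 70/429 + 28/143 = 14/39.
By Bayes, P(first=red | E) = 28/143 / 14/39 = 6/11 ≈ 0.5455.

6/11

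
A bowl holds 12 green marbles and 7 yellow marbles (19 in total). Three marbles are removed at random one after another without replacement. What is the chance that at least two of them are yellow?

287/969

Sum the hypergeometric tail for j = 2,…,3 yellow marbles.
Favorable = C(7,2)·C(12,1) + C(7,3)·C(12,0) = 287; total = C(19,3) = 969.
P = 287/969 = 287/969 ≈ 0.2962.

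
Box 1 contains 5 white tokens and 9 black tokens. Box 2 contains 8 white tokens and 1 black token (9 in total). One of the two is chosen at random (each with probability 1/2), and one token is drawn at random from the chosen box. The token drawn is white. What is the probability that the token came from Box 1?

45/157

P(white | Box 1) = 5/14; P(white | Box 2) = 8/9.
P(white) = 1/2·5/14 + 1/2·8/9 = 157/252.
By Bayes' rule, P(Box 1 | white) = 5/28 / 157/252 = 45/157 ≈ 0.2866.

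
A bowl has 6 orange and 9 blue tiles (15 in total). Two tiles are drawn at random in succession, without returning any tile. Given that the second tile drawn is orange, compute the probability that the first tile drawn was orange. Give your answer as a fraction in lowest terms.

5/14

P(first=orange and the second tile drawn is orange) = (6/15)·(5/14) = 1/7.
P(the second tile drawn is orange) = Σ over first color = 1/7 + 9/35 = 2/5.
By Bayes, P(first=orange | the second tile drawn is orange) = 1/7 / 2/5 = 5/14 ≈ 0.3571.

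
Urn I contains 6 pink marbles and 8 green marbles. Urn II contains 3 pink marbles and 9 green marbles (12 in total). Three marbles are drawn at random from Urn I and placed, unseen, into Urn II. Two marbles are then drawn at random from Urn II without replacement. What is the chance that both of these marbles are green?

1588/3185

Condition on how many of the transferred marbles are green (from Urn I: 8 green of 14; then Urn II has 15 total).
  0 green: C(8,0)C(6,3)/C(14,3) = 5/91; then P = C(9,2)/C(15,2) = 12/35
  1 green: C(8,1)C(6,2)/C(14,3) = 30/91; then P = C(10,2)/C(15,2) = 3/7
  2 green: C(8,2)C(6,1)/C(14,3) = 6/13; then P = C(11,2)/C(15,2) = 11/21
  3 green: C(8,3)C(6,0)/C(14,3) = 2/13; then P = C(12,2)/C(15,2) = 22/35
P(both green) = 1588/3185 ≈ 0.4986.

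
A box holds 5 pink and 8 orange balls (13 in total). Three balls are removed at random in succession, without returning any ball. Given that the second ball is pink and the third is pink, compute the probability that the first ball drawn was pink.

3/11

P(first=pink and the second ball is pink and the third is pink) = (5/13)·(4/12)·(3/11) = 5/143.
P(E) = Σ over first color = 5/143 + 40/429 = 5/39.
By Bayes, P(first=pink | E) = 5/143 / 5/39 = 3/11 ≈ 0.2727.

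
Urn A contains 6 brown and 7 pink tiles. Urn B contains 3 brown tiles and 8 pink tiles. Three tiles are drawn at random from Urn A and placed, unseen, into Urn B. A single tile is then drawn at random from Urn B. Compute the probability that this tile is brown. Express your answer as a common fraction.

57/182

Condition on how many of the transferred tiles are brown (from Urn A: 6 brown of 13; then Urn B has 14 total).
  0 brown: C(6,0)C(7,3)/C(13,3) = 35/286; then P = 3/14
  1 brown: C(6,1)C(7,2)/C(13,3) = 63/143; then P = 4/14
  2 brown: C(6,2)C(7,1)/C(13,3) = 105/286; then P = 5/14
  3 brown: C(6,3)C(7,0)/C(13,3) = 10/143; then P = 6/14
P(brown from Urn B) = 57/182 ≈ 0.3132.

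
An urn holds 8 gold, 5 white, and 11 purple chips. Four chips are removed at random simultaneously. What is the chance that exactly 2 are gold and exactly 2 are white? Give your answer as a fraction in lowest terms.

Unordered draws without replacement: count favorable combinations over C(24,4).
Favorable = C(8,2) · C(5,2) · C(11,0) = 280; total = C(24,4) = 10626.
P = 280/10626 = 20/759 ≈ 0.0264.

20/759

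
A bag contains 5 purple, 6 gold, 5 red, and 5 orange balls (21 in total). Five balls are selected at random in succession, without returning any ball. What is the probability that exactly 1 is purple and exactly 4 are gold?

Unordered draws without replacement: count favorable combinations over C(21,5).
Favorable = C(5,1) · C(6,4) · C(5,0) · C(5,0) = 75; total = C(21,5) = 20349.
P = 75/20349 = 25/6783 ≈ 0.0037.

25/6783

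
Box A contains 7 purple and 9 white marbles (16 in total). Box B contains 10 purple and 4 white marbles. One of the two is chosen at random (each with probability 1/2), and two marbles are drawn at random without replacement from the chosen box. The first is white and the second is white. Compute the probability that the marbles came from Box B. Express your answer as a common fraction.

P(E | Box A) = 3/10; P(E | Box B) = 6/91.
P(E) = 1/2·3/10 + 1/2·6/91 = 333/1820.
By Bayes' rule, P(Box B | E) = 3/91 / 333/1820 = 20/111 ≈ 0.1802.

20/111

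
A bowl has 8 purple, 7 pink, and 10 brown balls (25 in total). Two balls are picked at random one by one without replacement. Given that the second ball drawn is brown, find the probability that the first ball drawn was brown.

3/8

P(first=brown and the second ball drawn is brown) = (10/25)·(9/24) = 3/20.
P(the second ball drawn is brown) = Σ over first color = 2/15 + 7/60 + 3/20 = 2/5.
By Bayes, P(first=brown | the second ball drawn is brown) = 3/20 / 2/5 = 3/8 ≈ 0.3750.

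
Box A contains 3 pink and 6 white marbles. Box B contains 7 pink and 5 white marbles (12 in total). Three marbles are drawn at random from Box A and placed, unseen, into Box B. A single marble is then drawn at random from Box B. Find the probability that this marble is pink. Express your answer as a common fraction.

Condition on how many of the transferred marbles are pink (from Box A: 3 pink of 9; then Box B has 15 total).
  0 pink: C(3,0)C(6,3)/C(9,3) = 5/21; then P = 7/15
  1 pink: C(3,1)C(6,2)/C(9,3) = 15/28; then P = 8/15
  2 pink: C(3,2)C(6,1)/C(9,3) = 3/14; then P = 9/15
  3 pink: C(3,3)C(6,0)/C(9,3) = 1/84; then P = 10/15
P(pink from Box B) = 8/15 ≈ 0.5333.

8/15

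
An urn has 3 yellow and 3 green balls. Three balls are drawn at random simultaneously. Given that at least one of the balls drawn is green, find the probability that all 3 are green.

P(all 3 green) = C(3,3)/C(6,3) = 1/20; P(at least one green) = 1 − C(3,3)/C(6,3) = 19/20.
Since 'all 3 green' ⊆ 'at least one green', P(all 3 | at least one) = 1/20 / 19/20 = 1/19 ≈ 0.0526.

1/19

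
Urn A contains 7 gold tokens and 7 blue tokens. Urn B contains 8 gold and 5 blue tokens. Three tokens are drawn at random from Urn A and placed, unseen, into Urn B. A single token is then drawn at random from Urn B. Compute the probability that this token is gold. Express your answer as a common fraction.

Condition on how many of the transferred tokens are gold (from Urn A: 7 gold of 14; then Urn B has 16 total).
  0 gold: C(7,0)C(7,3)/C(14,3) = 5/52; then P = 8/16
  1 gold: C(7,1)C(7,2)/C(14,3) = 21/52; then P = 9/16
  2 gold: C(7,2)C(7,1)/C(14,3) = 21/52; then P = 10/16
  3 gold: C(7,3)C(7,0)/C(14,3) = 5/52; then P = 11/16
P(gold from Urn B) = 19/32 ≈ 0.5938.

19/32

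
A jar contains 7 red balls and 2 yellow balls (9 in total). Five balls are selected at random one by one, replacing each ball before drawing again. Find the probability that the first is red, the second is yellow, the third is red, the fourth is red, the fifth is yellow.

1372/59049

Multiply the conditional probability of each draw in order, with replacement (the composition resets each draw).
P = (7/9) · (2/9) · (7/9) · (7/9) · (2/9) = 1372/59049 ≈ 0.0232.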